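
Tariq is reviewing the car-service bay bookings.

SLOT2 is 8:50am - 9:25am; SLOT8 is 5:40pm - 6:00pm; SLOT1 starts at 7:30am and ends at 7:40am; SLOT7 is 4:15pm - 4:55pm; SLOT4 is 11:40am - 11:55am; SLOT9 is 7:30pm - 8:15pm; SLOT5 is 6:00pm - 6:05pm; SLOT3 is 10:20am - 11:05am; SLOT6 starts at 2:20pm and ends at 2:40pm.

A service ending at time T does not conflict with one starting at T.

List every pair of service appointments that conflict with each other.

Two intervals overlap when each starts before the other ends.
Sorted by start: SLOT1, SLOT2, SLOT3, SLOT4, SLOT6, SLOT7, SLOT8, SLOT5, SLOT9.
SLOT2 starts after SLOT1 ends — done with SLOT1.
SLOT3 starts after SLOT2 ends — done with SLOT2.
SLOT4 starts after SLOT3 ends — done with SLOT3.
SLOT6 starts after SLOT4 ends — done with SLOT4.
SLOT7 starts after SLOT6 ends — done with SLOT6.
SLOT8 starts after SLOT7 ends — done with SLOT7.
SLOT5 starts exactly when SLOT8 ends (back-to-back, no overlap) — done with SLOT8.
SLOT9 starts after SLOT5 ends.

no overlapping pairs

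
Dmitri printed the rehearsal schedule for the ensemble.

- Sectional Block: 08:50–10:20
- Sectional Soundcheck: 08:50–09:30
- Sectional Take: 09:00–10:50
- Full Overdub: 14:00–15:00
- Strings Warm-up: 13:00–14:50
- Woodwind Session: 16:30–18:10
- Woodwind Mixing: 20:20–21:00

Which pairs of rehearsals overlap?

Full Overdub & Strings Warm-up, Sectional Block & Sectional Soundcheck, Sectional Block & Sectional Take, Sectional Soundcheck & Sectional Take

Sorted by start: Sectional Block, Sectional Soundcheck, Sectional Take, Strings Warm-up, Full Overdub, Woodwind Session, Woodwind Mixing.
Sectional Soundcheck starts before Sectional Block ends → Sectional Block and Sectional Soundcheck overlap.
Sectional Take starts before Sectional Block ends → Sectional Block and Sectional Take overlap.
Strings Warm-up starts after Sectional Block ends, so nothing later overlaps Sectional Block either.
Sectional Take starts before Sectional Soundcheck ends → Sectional Soundcheck and Sectional Take overlap.
Strings Warm-up starts after Sectional Soundcheck ends, so nothing later overlaps Sectional Soundcheck either.
Strings Warm-up starts after Sectional Take ends, so nothing later overlaps Sectional Take either.
Full Overdub starts before Strings Warm-up ends → Strings Warm-up and Full Overdub overlap.
Woodwind Session starts after Strings Warm-up ends, so nothing later overlaps Strings Warm-up either.
Woodwind Session starts after Full Overdub ends, so nothing later overlaps Full Overdub either.
Woodwind Mixing starts after Woodwind Session ends.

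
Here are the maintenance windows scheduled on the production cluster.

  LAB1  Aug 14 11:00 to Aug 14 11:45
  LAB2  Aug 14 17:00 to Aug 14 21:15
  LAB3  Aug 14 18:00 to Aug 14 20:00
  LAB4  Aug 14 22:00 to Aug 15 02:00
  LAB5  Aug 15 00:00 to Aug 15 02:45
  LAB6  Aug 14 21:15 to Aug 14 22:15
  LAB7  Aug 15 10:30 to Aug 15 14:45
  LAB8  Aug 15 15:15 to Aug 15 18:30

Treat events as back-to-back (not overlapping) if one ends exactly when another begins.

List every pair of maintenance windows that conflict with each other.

LAB2 & LAB3, LAB4 & LAB5, LAB4 & LAB6

Sorted by start: LAB1, LAB2, LAB3, LAB6, LAB4, LAB5, LAB7, LAB8.
LAB2 starts after LAB1 ends, so LAB1 has no further overlaps.
LAB3 starts before LAB2 ends → LAB2 and LAB3 overlap.
LAB6 starts exactly when LAB2 ends (back-to-back, no overlap), so LAB2 has no further overlaps.
LAB6 starts after LAB3 ends, so LAB3 has no further overlaps.
LAB4 starts before LAB6 ends → LAB6 and LAB4 overlap.
LAB5 starts after LAB6 ends, so LAB6 has no further overlaps.
LAB5 starts before LAB4 ends → LAB4 and LAB5 overlap.
LAB7 starts after LAB4 ends, so LAB4 has no further overlaps.
LAB7 starts after LAB5 ends, so LAB5 has no further overlaps.
LAB8 starts after LAB7 ends.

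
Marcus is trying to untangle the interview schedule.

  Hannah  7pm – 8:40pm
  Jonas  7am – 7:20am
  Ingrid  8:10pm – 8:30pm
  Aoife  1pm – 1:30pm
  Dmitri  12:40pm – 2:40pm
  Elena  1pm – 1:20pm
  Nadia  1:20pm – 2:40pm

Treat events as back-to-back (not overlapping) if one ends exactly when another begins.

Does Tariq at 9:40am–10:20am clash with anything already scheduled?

Jonas: ends 7:20am at or before Tariq starts 9:40am → clear.
Dmitri: starts 12:40pm at or after Tariq ends 10:20am → clear.
Aoife: starts 1pm at or after Tariq ends 10:20am → clear.
Elena: starts 1pm at or after Tariq ends 10:20am → clear.
Nadia: starts 1:20pm at or after Tariq ends 10:20am → clear.
Hannah: starts 7pm at or after Tariq ends 10:20am → clear.
Ingrid: starts 8:10pm at or after Tariq ends 10:20am → clear.

No — it doesn't clash with anything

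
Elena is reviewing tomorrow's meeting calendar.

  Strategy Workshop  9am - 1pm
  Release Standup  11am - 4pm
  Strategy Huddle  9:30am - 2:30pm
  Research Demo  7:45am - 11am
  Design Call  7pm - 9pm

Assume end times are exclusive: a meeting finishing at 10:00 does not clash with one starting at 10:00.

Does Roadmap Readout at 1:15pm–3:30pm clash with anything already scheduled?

Research Demo: ends 11am at or before Roadmap Readout starts 1:15pm → clear.
Strategy Workshop: ends 1pm at or before Roadmap Readout starts 1:15pm → clear.
Strategy Huddle: starts 9:30am before Roadmap Readout ends 3:30pm, and ends 2:30pm after Roadmap Readout starts 1:15pm → overlap.
Release Standup: starts 11am before Roadmap Readout ends 3:30pm, and ends 4pm after Roadmap Readout starts 1:15pm → overlap.
Design Call: starts 7pm at or after Roadmap Readout ends 3:30pm → clear.
Roadmap Readout overlaps Strategy Huddle, Release Standup.

Yes — it overlaps Release Standup, Strategy Huddle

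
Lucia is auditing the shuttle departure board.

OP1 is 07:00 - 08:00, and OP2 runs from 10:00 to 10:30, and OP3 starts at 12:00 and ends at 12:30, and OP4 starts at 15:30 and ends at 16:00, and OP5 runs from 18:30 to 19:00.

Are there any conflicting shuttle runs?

No

Check each pair: they overlap iff neither finishes before the other starts.
Sorted by start: OP1, OP2, OP3, OP4, OP5.
OP2 starts after OP1 ends — done with OP1.
OP3 starts after OP2 ends — done with OP2.
OP4 starts after OP3 ends — done with OP3.
OP5 starts after OP4 ends.
Every pair is clear; the schedule has no overlaps.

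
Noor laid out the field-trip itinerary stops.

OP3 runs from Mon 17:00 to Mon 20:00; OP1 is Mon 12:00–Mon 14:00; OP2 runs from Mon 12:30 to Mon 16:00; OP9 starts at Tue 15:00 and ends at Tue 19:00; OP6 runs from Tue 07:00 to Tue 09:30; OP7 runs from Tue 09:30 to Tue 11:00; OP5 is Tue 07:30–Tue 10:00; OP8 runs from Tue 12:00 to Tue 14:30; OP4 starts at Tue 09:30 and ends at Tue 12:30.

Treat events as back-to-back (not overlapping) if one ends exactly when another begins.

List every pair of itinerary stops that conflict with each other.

OP1 & OP2, OP4 & OP5, OP4 & OP7, OP4 & OP8, OP5 & OP6, OP5 & OP7

Two intervals overlap when each starts before the other ends.
Sorted by start: OP1, OP2, OP3, OP6, OP5, OP4, OP7, OP8, OP9.
OP2 starts before OP1 ends → OP1 and OP2 overlap.
OP3 starts after OP1 ends, so nothing later overlaps OP1 either.
OP3 starts after OP2 ends, so nothing later overlaps OP2 either.
OP6 starts after OP3 ends, so nothing later overlaps OP3 either.
OP5 starts before OP6 ends → OP6 and OP5 overlap.
OP4 starts exactly when OP6 ends (back-to-back, no overlap), so nothing later overlaps OP6 either.
OP4 starts before OP5 ends → OP5 and OP4 overlap.
OP7 starts before OP5 ends → OP5 and OP7 overlap.
OP8 starts after OP5 ends, so nothing later overlaps OP5 either.
OP7 starts before OP4 ends → OP4 and OP7 overlap.
OP8 starts before OP4 ends → OP4 and OP8 overlap.
OP9 starts after OP4 ends.
OP8 starts after OP7 ends, so nothing later overlaps OP7 either.
OP9 starts after OP8 ends.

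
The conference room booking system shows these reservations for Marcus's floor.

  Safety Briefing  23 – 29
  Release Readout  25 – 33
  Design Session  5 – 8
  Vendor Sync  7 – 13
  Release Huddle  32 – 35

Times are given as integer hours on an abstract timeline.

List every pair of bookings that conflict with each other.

Design Session & Vendor Sync, Release Huddle & Release Readout, Release Readout & Safety Briefing

Sorted by start: Design Session, Vendor Sync, Safety Briefing, Release Readout, Release Huddle.
Vendor Sync starts before Design Session ends → Design Session and Vendor Sync overlap.
Safety Briefing starts after Design Session ends; Design Session is clear from here.
Safety Briefing starts after Vendor Sync ends; Vendor Sync is clear from here.
Release Readout starts before Safety Briefing ends → Safety Briefing and Release Readout overlap.
Release Huddle starts after Safety Briefing ends.
Release Huddle starts before Release Readout ends → Release Readout and Release Huddle overlap.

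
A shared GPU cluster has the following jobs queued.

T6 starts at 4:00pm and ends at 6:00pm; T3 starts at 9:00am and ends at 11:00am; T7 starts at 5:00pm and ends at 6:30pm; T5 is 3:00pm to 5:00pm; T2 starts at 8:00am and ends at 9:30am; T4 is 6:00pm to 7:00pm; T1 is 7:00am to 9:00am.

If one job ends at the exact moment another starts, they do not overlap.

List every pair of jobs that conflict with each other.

Sorted by start: T1, T2, T3, T5, T6, T7, T4.
T2 starts before T1 ends → T1 and T2 overlap.
T3 starts exactly when T1 ends (back-to-back, no overlap); T1 is clear from here.
T3 starts before T2 ends → T2 and T3 overlap.
T5 starts after T2 ends; T2 is clear from here.
T5 starts after T3 ends; T3 is clear from here.
T6 starts before T5 ends → T5 and T6 overlap.
T7 starts exactly when T5 ends (back-to-back, no overlap); T5 is clear from here.
T7 starts before T6 ends → T6 and T7 overlap.
T4 starts exactly when T6 ends (back-to-back, no overlap).
T4 starts before T7 ends → T7 and T4 overlap.

T1 & T2, T2 & T3, T4 & T7, T5 & T6, T6 & T7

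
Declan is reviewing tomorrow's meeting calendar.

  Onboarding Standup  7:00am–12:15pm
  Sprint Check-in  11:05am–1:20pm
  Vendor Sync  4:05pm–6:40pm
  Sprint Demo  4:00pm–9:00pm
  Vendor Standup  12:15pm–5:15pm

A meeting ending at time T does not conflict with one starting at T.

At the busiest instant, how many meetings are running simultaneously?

3

Sort all start/end points and keep a running count:
7:00am start Onboarding Standup → 1
11:05am start Sprint Check-in → 2
12:15pm end Onboarding Standup → 1
12:15pm start Vendor Standup → 2
1:20pm end Sprint Check-in → 1
4:00pm start Sprint Demo → 2
4:05pm start Vendor Sync → 3
5:15pm end Vendor Standup → 2
6:40pm end Vendor Sync → 1
9:00pm end Sprint Demo → 0
Peak is 3, at 4:05pm (Sprint Demo, Vendor Standup, Vendor Sync).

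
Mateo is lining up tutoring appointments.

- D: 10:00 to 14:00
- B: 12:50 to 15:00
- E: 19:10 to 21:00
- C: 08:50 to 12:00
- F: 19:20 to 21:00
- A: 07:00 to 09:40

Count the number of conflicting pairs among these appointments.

Two intervals overlap when each starts before the other ends.
Sorted by start: A, C, D, B, E, F.
C starts before A ends → A and C overlap.
D starts after A ends; A is clear from here.
D starts before C ends → C and D overlap.
B starts after C ends; C is clear from here.
B starts before D ends → D and B overlap.
E starts after D ends; D is clear from here.
E starts after B ends; B is clear from here.
F starts before E ends → E and F overlap.
Overlapping pairs: A & C, B & D, C & D, E & F — 4 in total.

4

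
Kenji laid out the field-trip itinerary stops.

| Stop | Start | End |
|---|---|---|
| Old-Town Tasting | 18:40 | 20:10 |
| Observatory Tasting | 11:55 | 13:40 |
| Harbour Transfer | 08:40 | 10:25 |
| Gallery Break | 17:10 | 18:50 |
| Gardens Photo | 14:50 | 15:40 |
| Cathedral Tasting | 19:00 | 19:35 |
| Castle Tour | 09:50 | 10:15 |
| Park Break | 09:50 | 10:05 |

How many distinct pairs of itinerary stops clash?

5

Check each pair: they overlap iff neither finishes before the other starts.
Sorted by start: Harbour Transfer, Park Break, Castle Tour, Observatory Tasting, Gardens Photo, Gallery Break, Old-Town Tasting, Cathedral Tasting.
Park Break starts before Harbour Transfer ends → Harbour Transfer and Park Break overlap.
Castle Tour starts before Harbour Transfer ends → Harbour Transfer and Castle Tour overlap.
Observatory Tasting starts after Harbour Transfer ends; Harbour Transfer is clear from here.
Castle Tour starts before Park Break ends → Park Break and Castle Tour overlap.
Observatory Tasting starts after Park Break ends; Park Break is clear from here.
Observatory Tasting starts after Castle Tour ends; Castle Tour is clear from here.
Gardens Photo starts after Observatory Tasting ends; Observatory Tasting is clear from here.
Gallery Break starts after Gardens Photo ends; Gardens Photo is clear from here.
Old-Town Tasting starts before Gallery Break ends → Gallery Break and Old-Town Tasting overlap.
Cathedral Tasting starts after Gallery Break ends.
Cathedral Tasting starts before Old-Town Tasting ends → Old-Town Tasting and Cathedral Tasting overlap.
Overlapping pairs: Castle Tour & Harbour Transfer, Castle Tour & Park Break, Cathedral Tasting & Old-Town Tasting, Gallery Break & Old-Town Tasting, Harbour Transfer & Park Break — 5 in total.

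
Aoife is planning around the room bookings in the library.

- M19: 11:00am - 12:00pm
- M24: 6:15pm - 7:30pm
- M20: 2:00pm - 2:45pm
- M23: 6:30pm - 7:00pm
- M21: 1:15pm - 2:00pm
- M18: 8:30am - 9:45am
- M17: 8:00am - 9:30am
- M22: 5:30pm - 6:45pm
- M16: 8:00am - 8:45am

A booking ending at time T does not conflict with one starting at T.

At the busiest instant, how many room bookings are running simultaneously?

3

Sweep the timeline, counting +1 at each start and −1 at each end (ends before starts at a tie):
8:00am start M16 → 1
8:00am start M17 → 2
8:30am start M18 → 3
8:45am end M16 → 2
9:30am end M17 → 1
9:45am end M18 → 0
11:00am start M19 → 1
12:00pm end M19 → 0
1:15pm start M21 → 1
2:00pm end M21 → 0
2:00pm start M20 → 1
2:45pm end M20 → 0
5:30pm start M22 → 1
6:15pm start M24 → 2
6:30pm start M23 → 3
6:45pm end M22 → 2
7:00pm end M23 → 1
7:30pm end M24 → 0
Peak is 3, at 8:30am (M16, M17, M18).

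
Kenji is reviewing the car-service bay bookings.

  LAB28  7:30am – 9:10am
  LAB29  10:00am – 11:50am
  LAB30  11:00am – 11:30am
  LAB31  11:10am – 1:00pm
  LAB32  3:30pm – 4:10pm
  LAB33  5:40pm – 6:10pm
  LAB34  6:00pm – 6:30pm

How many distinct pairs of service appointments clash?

4

Sorted by start: LAB28, LAB29, LAB30, LAB31, LAB32, LAB33, LAB34.
LAB29 starts after LAB28 ends — done with LAB28.
LAB30 starts before LAB29 ends → LAB29 and LAB30 overlap.
LAB31 starts before LAB29 ends → LAB29 and LAB31 overlap.
LAB32 starts after LAB29 ends — done with LAB29.
LAB31 starts before LAB30 ends → LAB30 and LAB31 overlap.
LAB32 starts after LAB30 ends — done with LAB30.
LAB32 starts after LAB31 ends — done with LAB31.
LAB33 starts after LAB32 ends — done with LAB32.
LAB34 starts before LAB33 ends → LAB33 and LAB34 overlap.
Overlapping pairs: LAB29 & LAB30, LAB29 & LAB31, LAB30 & LAB31, LAB33 & LAB34 — 4 in total.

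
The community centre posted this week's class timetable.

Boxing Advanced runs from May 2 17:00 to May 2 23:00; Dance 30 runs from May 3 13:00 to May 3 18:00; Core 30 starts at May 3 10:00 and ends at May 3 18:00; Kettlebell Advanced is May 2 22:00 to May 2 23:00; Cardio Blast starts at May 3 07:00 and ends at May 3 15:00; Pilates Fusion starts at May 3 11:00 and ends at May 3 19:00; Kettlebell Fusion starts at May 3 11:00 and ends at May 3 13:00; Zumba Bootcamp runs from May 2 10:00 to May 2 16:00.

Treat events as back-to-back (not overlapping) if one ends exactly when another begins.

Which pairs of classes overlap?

Sorted by start: Zumba Bootcamp, Boxing Advanced, Kettlebell Advanced, Cardio Blast, Core 30, Kettlebell Fusion, Pilates Fusion, Dance 30.
Boxing Advanced starts after Zumba Bootcamp ends; Zumba Bootcamp is clear from here.
Kettlebell Advanced starts before Boxing Advanced ends → Boxing Advanced and Kettlebell Advanced overlap.
Cardio Blast starts after Boxing Advanced ends; Boxing Advanced is clear from here.
Cardio Blast starts after Kettlebell Advanced ends; Kettlebell Advanced is clear from here.
Core 30 starts before Cardio Blast ends → Cardio Blast and Core 30 overlap.
Kettlebell Fusion starts before Cardio Blast ends → Cardio Blast and Kettlebell Fusion overlap.
Pilates Fusion starts before Cardio Blast ends → Cardio Blast and Pilates Fusion overlap.
Dance 30 starts before Cardio Blast ends → Cardio Blast and Dance 30 overlap.
Kettlebell Fusion starts before Core 30 ends → Core 30 and Kettlebell Fusion overlap.
Pilates Fusion starts before Core 30 ends → Core 30 and Pilates Fusion overlap.
Dance 30 starts before Core 30 ends → Core 30 and Dance 30 overlap.
Pilates Fusion starts before Kettlebell Fusion ends → Kettlebell Fusion and Pilates Fusion overlap.
Dance 30 starts exactly when Kettlebell Fusion ends (back-to-back, no overlap).
Dance 30 starts before Pilates Fusion ends → Pilates Fusion and Dance 30 overlap.

Boxing Advanced & Kettlebell Advanced, Cardio Blast & Core 30, Cardio Blast & Dance 30, Cardio Blast & Kettlebell Fusion, Cardio Blast & Pilates Fusion, Core 30 & Dance 30, Core 30 & Kettlebell Fusion, Core 30 & Pilates Fusion, Dance 30 & Pilates Fusion, Kettlebell Fusion & Pilates Fusion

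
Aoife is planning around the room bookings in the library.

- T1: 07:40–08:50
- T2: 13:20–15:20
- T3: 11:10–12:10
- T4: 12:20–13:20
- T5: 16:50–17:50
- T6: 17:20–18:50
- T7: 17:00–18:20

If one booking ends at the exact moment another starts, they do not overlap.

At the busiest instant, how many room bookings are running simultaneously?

Sort all start/end points and keep a running count:
07:40 start T1 → 1
08:50 end T1 → 0
11:10 start T3 → 1
12:10 end T3 → 0
12:20 start T4 → 1
13:20 end T4 → 0
13:20 start T2 → 1
15:20 end T2 → 0
16:50 start T5 → 1
17:00 start T7 → 2
17:20 start T6 → 3
17:50 end T5 → 2
18:20 end T7 → 1
18:50 end T6 → 0
Peak is 3, at 17:20 (T5, T6, T7).

3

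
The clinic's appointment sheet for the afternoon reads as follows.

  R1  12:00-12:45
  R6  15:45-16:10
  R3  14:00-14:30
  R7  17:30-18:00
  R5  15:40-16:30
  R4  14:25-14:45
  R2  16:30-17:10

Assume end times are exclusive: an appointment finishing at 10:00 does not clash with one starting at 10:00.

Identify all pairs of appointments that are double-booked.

Sorted by start: R1, R3, R4, R5, R6, R2, R7.
R3 starts after R1 ends, so R1 has no further overlaps.
R4 starts before R3 ends → R3 and R4 overlap.
R5 starts after R3 ends, so R3 has no further overlaps.
R5 starts after R4 ends, so R4 has no further overlaps.
R6 starts before R5 ends → R5 and R6 overlap.
R2 starts exactly when R5 ends (back-to-back, no overlap), so R5 has no further overlaps.
R2 starts after R6 ends, so R6 has no further overlaps.
R7 starts after R2 ends.

R3 & R4, R5 & R6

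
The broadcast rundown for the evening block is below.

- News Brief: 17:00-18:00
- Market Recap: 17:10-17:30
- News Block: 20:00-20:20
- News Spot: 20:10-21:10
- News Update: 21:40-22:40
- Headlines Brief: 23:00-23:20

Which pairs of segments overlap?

Market Recap & News Brief, News Block & News Spot

Sorted by start: News Brief, Market Recap, News Block, News Spot, News Update, Headlines Brief.
Market Recap starts before News Brief ends → News Brief and Market Recap overlap.
News Block starts after News Brief ends, so News Brief has no further overlaps.
News Block starts after Market Recap ends, so Market Recap has no further overlaps.
News Spot starts before News Block ends → News Block and News Spot overlap.
News Update starts after News Block ends, so News Block has no further overlaps.
News Update starts after News Spot ends, so News Spot has no further overlaps.
Headlines Brief starts after News Update ends.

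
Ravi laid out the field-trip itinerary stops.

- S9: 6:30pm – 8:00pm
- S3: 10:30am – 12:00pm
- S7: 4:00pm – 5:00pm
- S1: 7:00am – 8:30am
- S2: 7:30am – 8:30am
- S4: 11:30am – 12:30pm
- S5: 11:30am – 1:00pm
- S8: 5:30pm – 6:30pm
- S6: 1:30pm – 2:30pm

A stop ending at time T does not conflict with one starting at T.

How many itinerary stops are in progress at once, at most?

Sort all start/end points and keep a running count:
7:00am start S1 → 1
7:30am start S2 → 2
8:30am end S1 → 1
8:30am end S2 → 0
10:30am start S3 → 1
11:30am start S4 → 2
11:30am start S5 → 3
12:00pm end S3 → 2
12:30pm end S4 → 1
1:00pm end S5 → 0
1:30pm start S6 → 1
2:30pm end S6 → 0
4:00pm start S7 → 1
5:00pm end S7 → 0
5:30pm start S8 → 1
6:30pm end S8 → 0
6:30pm start S9 → 1
8:00pm end S9 → 0
Peak is 3, at 11:30am (S3, S4, S5).

3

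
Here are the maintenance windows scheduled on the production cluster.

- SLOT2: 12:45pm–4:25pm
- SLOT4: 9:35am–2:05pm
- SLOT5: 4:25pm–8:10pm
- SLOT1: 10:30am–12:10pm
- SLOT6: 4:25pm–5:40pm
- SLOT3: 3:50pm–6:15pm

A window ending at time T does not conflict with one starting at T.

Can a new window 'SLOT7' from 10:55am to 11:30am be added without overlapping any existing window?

SLOT4: starts 9:35am before SLOT7 ends 11:30am, and ends 2:05pm after SLOT7 starts 10:55am → overlap.
SLOT1: starts 10:30am before SLOT7 ends 11:30am, and ends 12:10pm after SLOT7 starts 10:55am → overlap.
SLOT2: starts 12:45pm at or after SLOT7 ends 11:30am → clear.
SLOT3: starts 3:50pm at or after SLOT7 ends 11:30am → clear.
SLOT5: starts 4:25pm at or after SLOT7 ends 11:30am → clear.
SLOT6: starts 4:25pm at or after SLOT7 ends 11:30am → clear.
SLOT7 overlaps SLOT1, SLOT4.

No — it overlaps SLOT1, SLOT4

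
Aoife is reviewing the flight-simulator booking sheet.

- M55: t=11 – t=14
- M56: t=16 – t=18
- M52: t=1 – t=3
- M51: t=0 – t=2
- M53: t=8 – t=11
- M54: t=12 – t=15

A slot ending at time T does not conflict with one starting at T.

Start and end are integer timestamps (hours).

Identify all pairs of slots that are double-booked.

Sorted by start: M51, M52, M53, M55, M54, M56.
M52 starts before M51 ends → M51 and M52 overlap.
M53 starts after M51 ends, so M51 has no further overlaps.
M53 starts after M52 ends, so M52 has no further overlaps.
M55 starts exactly when M53 ends (back-to-back, no overlap), so M53 has no further overlaps.
M54 starts before M55 ends → M55 and M54 overlap.
M56 starts after M55 ends.
M56 starts after M54 ends.

M51 & M52, M54 & M55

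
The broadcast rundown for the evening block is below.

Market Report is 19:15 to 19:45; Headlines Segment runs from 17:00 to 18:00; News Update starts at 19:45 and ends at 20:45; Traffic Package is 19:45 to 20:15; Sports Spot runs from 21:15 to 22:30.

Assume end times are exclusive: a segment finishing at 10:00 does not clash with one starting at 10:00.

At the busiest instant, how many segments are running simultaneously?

Walk through starts and ends in time order (an end at T is processed before a start at T):
17:00 start Headlines Segment → 1
18:00 end Headlines Segment → 0
19:15 start Market Report → 1
19:45 end Market Report → 0
19:45 start News Update → 1
19:45 start Traffic Package → 2
20:15 end Traffic Package → 1
20:45 end News Update → 0
21:15 start Sports Spot → 1
22:30 end Sports Spot → 0
Peak is 2, at 19:45 (News Update, Traffic Package).

2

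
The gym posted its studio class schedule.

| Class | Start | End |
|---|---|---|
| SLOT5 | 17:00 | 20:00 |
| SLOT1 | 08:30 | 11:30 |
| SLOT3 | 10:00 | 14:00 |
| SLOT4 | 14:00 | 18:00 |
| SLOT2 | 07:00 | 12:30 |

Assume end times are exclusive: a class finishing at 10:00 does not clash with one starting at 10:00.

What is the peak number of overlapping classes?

3

Sweep the timeline, counting +1 at each start and −1 at each end (ends before starts at a tie):
07:00 start SLOT2 → 1
08:30 start SLOT1 → 2
10:00 start SLOT3 → 3
11:30 end SLOT1 → 2
12:30 end SLOT2 → 1
14:00 end SLOT3 → 0
14:00 start SLOT4 → 1
17:00 start SLOT5 → 2
18:00 end SLOT4 → 1
20:00 end SLOT5 → 0
Peak is 3, at 10:00 (SLOT1, SLOT2, SLOT3).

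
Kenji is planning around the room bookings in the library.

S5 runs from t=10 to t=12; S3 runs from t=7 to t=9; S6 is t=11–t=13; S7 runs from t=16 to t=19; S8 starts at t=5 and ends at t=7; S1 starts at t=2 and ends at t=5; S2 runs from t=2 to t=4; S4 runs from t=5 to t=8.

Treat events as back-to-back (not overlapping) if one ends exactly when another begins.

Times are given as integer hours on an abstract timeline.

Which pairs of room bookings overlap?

Check each pair: they overlap iff neither finishes before the other starts.
Sorted by start: S1, S2, S4, S8, S3, S5, S6, S7.
S2 starts before S1 ends → S1 and S2 overlap.
S4 starts exactly when S1 ends (back-to-back, no overlap), so S1 has no further overlaps.
S4 starts after S2 ends, so S2 has no further overlaps.
S8 starts before S4 ends → S4 and S8 overlap.
S3 starts before S4 ends → S4 and S3 overlap.
S5 starts after S4 ends, so S4 has no further overlaps.
S3 starts exactly when S8 ends (back-to-back, no overlap), so S8 has no further overlaps.
S5 starts after S3 ends, so S3 has no further overlaps.
S6 starts before S5 ends → S5 and S6 overlap.
S7 starts after S5 ends.
S7 starts after S6 ends.

S1 & S2, S3 & S4, S4 & S8, S5 & S6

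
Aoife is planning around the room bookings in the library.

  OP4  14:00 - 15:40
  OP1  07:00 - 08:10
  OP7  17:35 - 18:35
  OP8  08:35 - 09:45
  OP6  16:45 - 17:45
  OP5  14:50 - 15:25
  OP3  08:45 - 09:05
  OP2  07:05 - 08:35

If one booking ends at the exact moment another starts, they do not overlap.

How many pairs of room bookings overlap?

Sorted by start: OP1, OP2, OP8, OP3, OP4, OP5, OP6, OP7.
OP2 starts before OP1 ends → OP1 and OP2 overlap.
OP8 starts after OP1 ends — done with OP1.
OP8 starts exactly when OP2 ends (back-to-back, no overlap) — done with OP2.
OP3 starts before OP8 ends → OP8 and OP3 overlap.
OP4 starts after OP8 ends — done with OP8.
OP4 starts after OP3 ends — done with OP3.
OP5 starts before OP4 ends → OP4 and OP5 overlap.
OP6 starts after OP4 ends — done with OP4.
OP6 starts after OP5 ends — done with OP5.
OP7 starts before OP6 ends → OP6 and OP7 overlap.
Overlapping pairs: OP1 & OP2, OP3 & OP8, OP4 & OP5, OP6 & OP7 — 4 in total.

4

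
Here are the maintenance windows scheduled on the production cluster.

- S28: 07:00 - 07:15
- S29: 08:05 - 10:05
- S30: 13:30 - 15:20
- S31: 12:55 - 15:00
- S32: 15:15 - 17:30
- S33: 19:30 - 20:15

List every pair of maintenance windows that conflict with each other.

S30 & S31, S30 & S32

Sorted by start: S28, S29, S31, S30, S32, S33.
S29 starts after S28 ends, so nothing later overlaps S28 either.
S31 starts after S29 ends, so nothing later overlaps S29 either.
S30 starts before S31 ends → S31 and S30 overlap.
S32 starts after S31 ends, so nothing later overlaps S31 either.
S32 starts before S30 ends → S30 and S32 overlap.
S33 starts after S30 ends.
S33 starts after S32 ends.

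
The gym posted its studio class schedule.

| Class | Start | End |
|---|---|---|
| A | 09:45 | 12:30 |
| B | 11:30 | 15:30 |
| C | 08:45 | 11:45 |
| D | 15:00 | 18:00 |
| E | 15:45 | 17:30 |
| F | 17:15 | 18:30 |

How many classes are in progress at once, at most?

3

Walk through starts and ends in time order (an end at T is processed before a start at T):
08:45 start C → 1
09:45 start A → 2
11:30 start B → 3
11:45 end C → 2
12:30 end A → 1
15:00 start D → 2
15:30 end B → 1
15:45 start E → 2
17:15 start F → 3
17:30 end E → 2
18:00 end D → 1
18:30 end F → 0
Peak is 3, at 11:30 (A, B, C).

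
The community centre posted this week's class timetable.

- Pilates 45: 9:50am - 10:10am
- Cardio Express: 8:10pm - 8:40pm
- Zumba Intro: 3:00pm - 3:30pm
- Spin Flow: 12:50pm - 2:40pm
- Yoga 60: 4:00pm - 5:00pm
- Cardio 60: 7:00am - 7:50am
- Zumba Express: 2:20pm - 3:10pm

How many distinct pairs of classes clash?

Sorted by start: Cardio 60, Pilates 45, Spin Flow, Zumba Express, Zumba Intro, Yoga 60, Cardio Express.
Pilates 45 starts after Cardio 60 ends, so Cardio 60 has no further overlaps.
Spin Flow starts after Pilates 45 ends, so Pilates 45 has no further overlaps.
Zumba Express starts before Spin Flow ends → Spin Flow and Zumba Express overlap.
Zumba Intro starts after Spin Flow ends, so Spin Flow has no further overlaps.
Zumba Intro starts before Zumba Express ends → Zumba Express and Zumba Intro overlap.
Yoga 60 starts after Zumba Express ends, so Zumba Express has no further overlaps.
Yoga 60 starts after Zumba Intro ends, so Zumba Intro has no further overlaps.
Cardio Express starts after Yoga 60 ends.
Overlapping pairs: Spin Flow & Zumba Express, Zumba Express & Zumba Intro — 2 in total.

2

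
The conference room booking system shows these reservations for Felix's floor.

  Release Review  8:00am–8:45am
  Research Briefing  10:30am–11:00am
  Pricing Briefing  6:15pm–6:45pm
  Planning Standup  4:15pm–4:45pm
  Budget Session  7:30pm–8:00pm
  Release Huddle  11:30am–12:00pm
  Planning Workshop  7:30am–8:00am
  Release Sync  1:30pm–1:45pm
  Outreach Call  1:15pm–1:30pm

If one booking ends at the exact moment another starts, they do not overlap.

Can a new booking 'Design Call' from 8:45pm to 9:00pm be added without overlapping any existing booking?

Planning Workshop: ends 8:00am at or before Design Call starts 8:45pm → clear.
Release Review: ends 8:45am at or before Design Call starts 8:45pm → clear.
Research Briefing: ends 11:00am at or before Design Call starts 8:45pm → clear.
Release Huddle: ends 12:00pm at or before Design Call starts 8:45pm → clear.
Outreach Call: ends 1:30pm at or before Design Call starts 8:45pm → clear.
Release Sync: ends 1:45pm at or before Design Call starts 8:45pm → clear.
Planning Standup: ends 4:45pm at or before Design Call starts 8:45pm → clear.
Pricing Briefing: ends 6:45pm at or before Design Call starts 8:45pm → clear.
Budget Session: ends 8:00pm at or before Design Call starts 8:45pm → clear.

Yes — the slot is free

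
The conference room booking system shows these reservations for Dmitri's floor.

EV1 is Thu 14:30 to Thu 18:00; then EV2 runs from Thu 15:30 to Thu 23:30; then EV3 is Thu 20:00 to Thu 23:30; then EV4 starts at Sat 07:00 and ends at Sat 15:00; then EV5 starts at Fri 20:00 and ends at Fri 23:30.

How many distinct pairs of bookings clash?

Sorted by start: EV1, EV2, EV3, EV5, EV4.
EV2 starts before EV1 ends → EV1 and EV2 overlap.
EV3 starts after EV1 ends, so EV1 has no further overlaps.
EV3 starts before EV2 ends → EV2 and EV3 overlap.
EV5 starts after EV2 ends, so EV2 has no further overlaps.
EV5 starts after EV3 ends, so EV3 has no further overlaps.
EV4 starts after EV5 ends.
Overlapping pairs: EV1 & EV2, EV2 & EV3 — 2 in total.

2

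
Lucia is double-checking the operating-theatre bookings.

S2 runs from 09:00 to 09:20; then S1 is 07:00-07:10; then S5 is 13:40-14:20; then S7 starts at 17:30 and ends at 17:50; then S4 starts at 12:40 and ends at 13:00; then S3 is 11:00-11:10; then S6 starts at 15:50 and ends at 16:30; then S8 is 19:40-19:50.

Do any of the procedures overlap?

No

Two intervals overlap when each starts before the other ends.
Sorted by start: S1, S2, S3, S4, S5, S6, S7, S8.
S2 starts after S1 ends; S1 is clear from here.
S3 starts after S2 ends; S2 is clear from here.
S4 starts after S3 ends; S3 is clear from here.
S5 starts after S4 ends; S4 is clear from here.
S6 starts after S5 ends; S5 is clear from here.
S7 starts after S6 ends; S6 is clear from here.
S8 starts after S7 ends.
Every pair is clear; the schedule has no overlaps.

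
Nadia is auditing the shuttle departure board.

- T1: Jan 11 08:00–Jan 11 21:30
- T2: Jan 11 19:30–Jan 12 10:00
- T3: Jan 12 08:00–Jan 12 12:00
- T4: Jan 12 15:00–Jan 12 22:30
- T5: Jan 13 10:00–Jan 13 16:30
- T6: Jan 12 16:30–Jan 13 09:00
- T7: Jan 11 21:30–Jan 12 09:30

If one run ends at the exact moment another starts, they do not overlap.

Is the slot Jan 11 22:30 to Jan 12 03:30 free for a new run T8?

No — it overlaps T2, T7

T1: ends Jan 11 21:30 at or before T8 starts Jan 11 22:30 → clear.
T2: starts Jan 11 19:30 before T8 ends Jan 12 03:30, and ends Jan 12 10:00 after T8 starts Jan 11 22:30 → overlap.
T7: starts Jan 11 21:30 before T8 ends Jan 12 03:30, and ends Jan 12 09:30 after T8 starts Jan 11 22:30 → overlap.
T3: starts Jan 12 08:00 at or after T8 ends Jan 12 03:30 → clear.
T4: starts Jan 12 15:00 at or after T8 ends Jan 12 03:30 → clear.
T6: starts Jan 12 16:30 at or after T8 ends Jan 12 03:30 → clear.
T5: starts Jan 13 10:00 at or after T8 ends Jan 12 03:30 → clear.
T8 overlaps T2, T7.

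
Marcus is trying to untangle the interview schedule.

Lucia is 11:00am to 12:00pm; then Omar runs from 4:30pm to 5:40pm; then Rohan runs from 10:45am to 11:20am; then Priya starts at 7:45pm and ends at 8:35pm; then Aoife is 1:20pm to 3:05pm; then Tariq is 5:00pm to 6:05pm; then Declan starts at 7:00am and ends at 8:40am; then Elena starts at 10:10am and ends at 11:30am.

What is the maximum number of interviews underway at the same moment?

Walk through starts and ends in time order (an end at T is processed before a start at T):
7:00am start Declan → 1
8:40am end Declan → 0
10:10am start Elena → 1
10:45am start Rohan → 2
11:00am start Lucia → 3
11:20am end Rohan → 2
11:30am end Elena → 1
12:00pm end Lucia → 0
1:20pm start Aoife → 1
3:05pm end Aoife → 0
4:30pm start Omar → 1
5:00pm start Tariq → 2
5:40pm end Omar → 1
6:05pm end Tariq → 0
7:45pm start Priya → 1
8:35pm end Priya → 0
Peak is 3, at 11:00am (Elena, Lucia, Rohan).

3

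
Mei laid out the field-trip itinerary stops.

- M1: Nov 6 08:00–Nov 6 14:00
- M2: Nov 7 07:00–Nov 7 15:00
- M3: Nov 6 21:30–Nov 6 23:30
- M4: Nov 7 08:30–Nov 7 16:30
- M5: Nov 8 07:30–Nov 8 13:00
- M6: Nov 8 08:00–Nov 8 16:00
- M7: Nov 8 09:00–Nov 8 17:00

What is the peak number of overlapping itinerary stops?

Sort all start/end points and keep a running count:
Nov 6 08:00 start M1 → 1
Nov 6 14:00 end M1 → 0
Nov 6 21:30 start M3 → 1
Nov 6 23:30 end M3 → 0
Nov 7 07:00 start M2 → 1
Nov 7 08:30 start M4 → 2
Nov 7 15:00 end M2 → 1
Nov 7 16:30 end M4 → 0
Nov 8 07:30 start M5 → 1
Nov 8 08:00 start M6 → 2
Nov 8 09:00 start M7 → 3
Nov 8 13:00 end M5 → 2
Nov 8 16:00 end M6 → 1
Nov 8 17:00 end M7 → 0
Peak is 3, at Nov 8 09:00 (M5, M6, M7).

3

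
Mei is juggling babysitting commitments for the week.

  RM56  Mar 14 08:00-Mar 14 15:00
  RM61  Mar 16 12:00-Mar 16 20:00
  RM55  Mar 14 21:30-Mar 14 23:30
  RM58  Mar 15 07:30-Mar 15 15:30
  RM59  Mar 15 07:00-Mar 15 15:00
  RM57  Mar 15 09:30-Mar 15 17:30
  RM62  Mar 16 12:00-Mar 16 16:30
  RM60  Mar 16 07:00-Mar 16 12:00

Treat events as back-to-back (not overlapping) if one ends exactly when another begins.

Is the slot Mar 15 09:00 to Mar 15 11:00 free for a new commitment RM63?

No — it overlaps RM57, RM58, RM59

RM56: ends Mar 14 15:00 at or before RM63 starts Mar 15 09:00 → clear.
RM55: ends Mar 14 23:30 at or before RM63 starts Mar 15 09:00 → clear.
RM59: starts Mar 15 07:00 before RM63 ends Mar 15 11:00, and ends Mar 15 15:00 after RM63 starts Mar 15 09:00 → overlap.
RM58: starts Mar 15 07:30 before RM63 ends Mar 15 11:00, and ends Mar 15 15:30 after RM63 starts Mar 15 09:00 → overlap.
RM57: starts Mar 15 09:30 before RM63 ends Mar 15 11:00, and ends Mar 15 17:30 after RM63 starts Mar 15 09:00 → overlap.
RM60: starts Mar 16 07:00 at or after RM63 ends Mar 15 11:00 → clear.
RM61: starts Mar 16 12:00 at or after RM63 ends Mar 15 11:00 → clear.
RM62: starts Mar 16 12:00 at or after RM63 ends Mar 15 11:00 → clear.
RM63 overlaps RM57, RM58, RM59.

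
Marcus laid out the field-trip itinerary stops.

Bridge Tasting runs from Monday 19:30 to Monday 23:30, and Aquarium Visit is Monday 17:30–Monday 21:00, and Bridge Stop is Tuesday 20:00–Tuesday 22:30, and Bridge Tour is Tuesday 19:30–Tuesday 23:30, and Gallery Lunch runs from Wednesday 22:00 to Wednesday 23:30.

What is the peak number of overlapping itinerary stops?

2

Walk through starts and ends in time order (an end at T is processed before a start at T):
Monday 17:30 start Aquarium Visit → 1
Monday 19:30 start Bridge Tasting → 2
Monday 21:00 end Aquarium Visit → 1
Monday 23:30 end Bridge Tasting → 0
Tuesday 19:30 start Bridge Tour → 1
Tuesday 20:00 start Bridge Stop → 2
Tuesday 22:30 end Bridge Stop → 1
Tuesday 23:30 end Bridge Tour → 0
Wednesday 22:00 start Gallery Lunch → 1
Wednesday 23:30 end Gallery Lunch → 0
Peak is 2, at Monday 19:30 (Aquarium Visit, Bridge Tasting).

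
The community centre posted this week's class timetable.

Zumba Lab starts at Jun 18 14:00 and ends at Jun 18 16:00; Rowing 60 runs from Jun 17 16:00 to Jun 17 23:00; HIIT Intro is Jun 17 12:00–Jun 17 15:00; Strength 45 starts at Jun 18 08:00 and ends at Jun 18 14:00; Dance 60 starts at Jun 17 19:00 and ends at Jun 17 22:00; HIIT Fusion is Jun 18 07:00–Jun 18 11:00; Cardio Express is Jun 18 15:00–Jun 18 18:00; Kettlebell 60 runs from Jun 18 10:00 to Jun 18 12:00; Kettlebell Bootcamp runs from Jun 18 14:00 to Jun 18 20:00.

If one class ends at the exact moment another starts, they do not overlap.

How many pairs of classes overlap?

7

Sorted by start: HIIT Intro, Rowing 60, Dance 60, HIIT Fusion, Strength 45, Kettlebell 60, Zumba Lab, Kettlebell Bootcamp, Cardio Express.
Rowing 60 starts after HIIT Intro ends, so nothing later overlaps HIIT Intro either.
Dance 60 starts before Rowing 60 ends → Rowing 60 and Dance 60 overlap.
HIIT Fusion starts after Rowing 60 ends, so nothing later overlaps Rowing 60 either.
HIIT Fusion starts after Dance 60 ends, so nothing later overlaps Dance 60 either.
Strength 45 starts before HIIT Fusion ends → HIIT Fusion and Strength 45 overlap.
Kettlebell 60 starts before HIIT Fusion ends → HIIT Fusion and Kettlebell 60 overlap.
Zumba Lab starts after HIIT Fusion ends, so nothing later overlaps HIIT Fusion either.
Kettlebell 60 starts before Strength 45 ends → Strength 45 and Kettlebell 60 overlap.
Zumba Lab starts exactly when Strength 45 ends (back-to-back, no overlap), so nothing later overlaps Strength 45 either.
Zumba Lab starts after Kettlebell 60 ends, so nothing later overlaps Kettlebell 60 either.
Kettlebell Bootcamp starts before Zumba Lab ends → Zumba Lab and Kettlebell Bootcamp overlap.
Cardio Express starts before Zumba Lab ends → Zumba Lab and Cardio Express overlap.
Cardio Express starts before Kettlebell Bootcamp ends → Kettlebell Bootcamp and Cardio Express overlap.
Overlapping pairs: Cardio Express & Kettlebell Bootcamp, Cardio Express & Zumba Lab, Dance 60 & Rowing 60, HIIT Fusion & Kettlebell 60, HIIT Fusion & Strength 45, Kettlebell 60 & Strength 45, Kettlebell Bootcamp & Zumba Lab — 7 in total.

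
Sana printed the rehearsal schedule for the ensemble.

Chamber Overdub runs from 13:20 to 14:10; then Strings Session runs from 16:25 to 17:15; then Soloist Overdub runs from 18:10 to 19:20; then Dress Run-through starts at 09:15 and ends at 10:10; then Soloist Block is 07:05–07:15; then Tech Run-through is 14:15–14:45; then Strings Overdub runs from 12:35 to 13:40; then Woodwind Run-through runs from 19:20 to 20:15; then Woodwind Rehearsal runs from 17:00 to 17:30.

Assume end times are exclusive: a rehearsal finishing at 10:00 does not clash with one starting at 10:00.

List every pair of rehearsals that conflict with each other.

Chamber Overdub & Strings Overdub, Strings Session & Woodwind Rehearsal

Two intervals overlap when each starts before the other ends.
Sorted by start: Soloist Block, Dress Run-through, Strings Overdub, Chamber Overdub, Tech Run-through, Strings Session, Woodwind Rehearsal, Soloist Overdub, Woodwind Run-through.
Dress Run-through starts after Soloist Block ends; Soloist Block is clear from here.
Strings Overdub starts after Dress Run-through ends; Dress Run-through is clear from here.
Chamber Overdub starts before Strings Overdub ends → Strings Overdub and Chamber Overdub overlap.
Tech Run-through starts after Strings Overdub ends; Strings Overdub is clear from here.
Tech Run-through starts after Chamber Overdub ends; Chamber Overdub is clear from here.
Strings Session starts after Tech Run-through ends; Tech Run-through is clear from here.
Woodwind Rehearsal starts before Strings Session ends → Strings Session and Woodwind Rehearsal overlap.
Soloist Overdub starts after Strings Session ends; Strings Session is clear from here.
Soloist Overdub starts after Woodwind Rehearsal ends; Woodwind Rehearsal is clear from here.
Woodwind Run-through starts exactly when Soloist Overdub ends (back-to-back, no overlap).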